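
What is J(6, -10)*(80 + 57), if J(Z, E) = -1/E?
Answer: 137/10 ≈ 13.700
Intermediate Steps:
J(6, -10)*(80 + 57) = (-1/(-10))*(80 + 57) = -1*(-1/10)*137 = (1/10)*137 = 137/10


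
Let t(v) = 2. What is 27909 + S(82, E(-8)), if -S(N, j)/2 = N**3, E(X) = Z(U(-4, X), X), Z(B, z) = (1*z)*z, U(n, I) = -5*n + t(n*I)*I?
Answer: -1074827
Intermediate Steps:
U(n, I) = -5*n + 2*I
Z(B, z) = z**2 (Z(B, z) = z*z = z**2)
E(X) = X**2
S(N, j) = -2*N**3
27909 + S(82, E(-8)) = 27909 - 2*82**3 = 27909 - 2*551368 = 27909 - 1102736 = -1074827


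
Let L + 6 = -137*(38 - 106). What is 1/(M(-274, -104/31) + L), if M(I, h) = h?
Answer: 31/288506 ≈ 0.00010745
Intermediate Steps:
L = 9310 (L = -6 - 137*(38 - 106) = -6 - 137*(-68) = -6 + 9316 = 9310)
1/(M(-274, -104/31) + L) = 1/(-104/31 + 9310) = 1/(288506/31) = 31/288506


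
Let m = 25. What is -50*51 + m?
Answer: -2525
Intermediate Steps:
-50*51 + m = -50*51 + 25 = -2550 + 25 = -2525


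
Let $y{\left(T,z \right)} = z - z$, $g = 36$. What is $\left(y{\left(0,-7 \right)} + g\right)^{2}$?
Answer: $1296$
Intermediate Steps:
$y{\left(T,z \right)} = 0$
$\left(y{\left(0,-7 \right)} + g\right)^{2} = \left(0 + 36\right)^{2} = 36^{2} = 1296$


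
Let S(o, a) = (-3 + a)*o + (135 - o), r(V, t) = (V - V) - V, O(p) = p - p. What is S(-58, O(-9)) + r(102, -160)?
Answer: 265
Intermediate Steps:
O(p) = 0
r(V, t) = -V (r(V, t) = 0 - V = -V)
S(o, a) = 135 - o + o*(-3 + a) (S(o, a) = o*(-3 + a) + (135 - o) = 135 - o + o*(-3 + a))
S(-58, O(-9)) + r(102, -160) = (135 - 4*(-58) + 0*(-58)) - 1*102 = (135 + 232 + 0) - 102 = 367 - 102 = 265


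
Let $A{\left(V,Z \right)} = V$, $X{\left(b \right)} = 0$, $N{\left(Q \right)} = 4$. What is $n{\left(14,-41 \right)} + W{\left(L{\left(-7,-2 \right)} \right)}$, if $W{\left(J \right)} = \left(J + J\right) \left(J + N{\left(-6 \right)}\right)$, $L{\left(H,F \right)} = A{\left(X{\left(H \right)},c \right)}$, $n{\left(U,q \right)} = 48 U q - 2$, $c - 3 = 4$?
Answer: $-27554$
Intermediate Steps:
$c = 7$ ($c = 3 + 4 = 7$)
$n{\left(U,q \right)} = -2 + 48 U q$ ($n{\left(U,q \right)} = 48 U q - 2 = -2 + 48 U q$)
$L{\left(H,F \right)} = 0$
$W{\left(J \right)} = 2 J \left(4 + J\right)$ ($W{\left(J \right)} = \left(J + J\right) \left(J + 4\right) = 2 J \left(4 + J\right)$)
$n{\left(14,-41 \right)} + W{\left(L{\left(-7,-2 \right)} \right)} = \left(-2 + 48 \cdot 14 \left(-41\right)\right) + 2 \cdot 0 \left(4 + 0\right) = \left(-2 - 27552\right) + 2 \cdot 0 \cdot 4 = -27554 + 0 = -27554$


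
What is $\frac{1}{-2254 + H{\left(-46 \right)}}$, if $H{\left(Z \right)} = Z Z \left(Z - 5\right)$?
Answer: $- \frac{1}{110170} \approx -9.0769 \cdot 10^{-6}$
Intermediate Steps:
$H{\left(Z \right)} = Z^{2} \left(-5 + Z\right)$ ($H{\left(Z \right)} = Z Z \left(-5 + Z\right) = Z^{2} \left(-5 + Z\right)$)
$\frac{1}{-2254 + H{\left(-46 \right)}} = \frac{1}{-2254 + \left(-46\right)^{2} \left(-5 - 46\right)} = \frac{1}{-2254 + 2116 \left(-51\right)} = \frac{1}{-2254 - 107916} = \frac{1}{-110170} = - \frac{1}{110170}$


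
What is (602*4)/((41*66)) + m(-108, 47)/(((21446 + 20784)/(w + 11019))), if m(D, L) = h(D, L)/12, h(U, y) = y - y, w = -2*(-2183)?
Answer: 1204/1353 ≈ 0.88987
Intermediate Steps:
w = 4366
h(U, y) = 0
m(D, L) = 0 (m(D, L) = 0/12 = 0*(1/12) = 0)
(602*4)/((41*66)) + m(-108, 47)/(((21446 + 20784)/(w + 11019))) = (602*4)/((41*66)) + 0/(((21446 + 20784)/(4366 + 11019))) = 2408/2706 + 0/((42230/15385)) = 2408*(1/2706) + 0/((42230*(1/15385))) = 1204/1353 + 0/(8446/3077) = 1204/1353 + 0*(3077/8446) = 1204/1353 + 0 = 1204/1353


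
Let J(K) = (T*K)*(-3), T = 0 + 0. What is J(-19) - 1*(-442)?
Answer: 442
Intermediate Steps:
T = 0
J(K) = 0 (J(K) = (0*K)*(-3) = 0*(-3) = 0)
J(-19) - 1*(-442) = 0 - 1*(-442) = 0 + 442 = 442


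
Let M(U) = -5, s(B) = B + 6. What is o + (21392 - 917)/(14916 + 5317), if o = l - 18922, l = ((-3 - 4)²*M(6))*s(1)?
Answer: -417527946/20233 ≈ -20636.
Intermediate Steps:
s(B) = 6 + B
l = -1715 (l = ((-3 - 4)²*(-5))*(6 + 1) = ((-7)²*(-5))*7 = (49*(-5))*7 = -245*7 = -1715)
o = -20637 (o = -1715 - 18922 = -20637)
o + (21392 - 917)/(14916 + 5317) = -20637 + (21392 - 917)/(14916 + 5317) = -20637 + 20475/20233 = -417527946/20233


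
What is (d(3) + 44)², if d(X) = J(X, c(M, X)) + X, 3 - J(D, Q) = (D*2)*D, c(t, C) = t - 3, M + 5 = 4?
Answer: 1024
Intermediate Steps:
M = -1 (M = -5 + 4 = -1)
c(t, C) = -3 + t
J(D, Q) = 3 - 2*D² (J(D, Q) = 3 - D*2*D = 3 - 2*D*D = 3 - 2*D²)
d(X) = 3 + X - 2*X² (d(X) = (3 - 2*X²) + X = 3 + X - 2*X²)
(d(3) + 44)² = ((3 + 3 - 2*3²) + 44)² = ((3 + 3 - 2*9) + 44)² = ((3 + 3 - 18) + 44)² = (-12 + 44)² = 32² = 1024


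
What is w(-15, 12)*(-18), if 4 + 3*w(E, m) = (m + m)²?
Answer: -3432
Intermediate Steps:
w(E, m) = -4/3 + 4*m²/3 (w(E, m) = -4/3 + (m + m)²/3 = -4/3 + (2*m)²/3 = -4/3 + (4*m²)/3 = -4/3 + 4*m²/3)
w(-15, 12)*(-18) = (-4/3 + (4/3)*12²)*(-18) = (-4/3 + (4/3)*144)*(-18) = (-4/3 + 192)*(-18) = (572/3)*(-18) = -3432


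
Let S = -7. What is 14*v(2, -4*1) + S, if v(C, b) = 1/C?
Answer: 0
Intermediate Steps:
v(C, b) = 1/C
14*v(2, -4*1) + S = 14/2 - 7 = 14*(½) - 7 = 7 - 7 = 0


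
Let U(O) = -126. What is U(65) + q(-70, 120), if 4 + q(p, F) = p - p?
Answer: -130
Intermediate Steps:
q(p, F) = -4 (q(p, F) = -4 + (p - p) = -4 + 0 = -4)
U(65) + q(-70, 120) = -126 - 4 = -130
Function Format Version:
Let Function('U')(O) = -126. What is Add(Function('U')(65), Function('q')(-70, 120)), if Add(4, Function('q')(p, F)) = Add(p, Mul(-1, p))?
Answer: -130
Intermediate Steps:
Function('q')(p, F) = -4 (Function('q')(p, F) = Add(-4, Add(p, Mul(-1, p))) = Add(-4, 0) = -4)
Add(Function('U')(65), Function('q')(-70, 120)) = Add(-126, -4) = -130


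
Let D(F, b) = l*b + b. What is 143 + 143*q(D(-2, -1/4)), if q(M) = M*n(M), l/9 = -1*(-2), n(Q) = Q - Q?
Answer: 143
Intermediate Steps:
n(Q) = 0
l = 18 (l = 9*(-1*(-2)) = 9*2 = 18)
D(F, b) = 19*b (D(F, b) = 18*b + b = 19*b)
q(M) = 0 (q(M) = M*0 = 0)
143 + 143*q(D(-2, -1/4)) = 143 + 143*0 = 143 + 0 = 143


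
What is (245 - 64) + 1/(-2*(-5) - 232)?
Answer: 40181/222 ≈ 181.00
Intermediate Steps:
(245 - 64) + 1/(-2*(-5) - 232) = 181 + 1/(10 - 232) = 181 + 1/(-222) = 181 - 1/222 = 40181/222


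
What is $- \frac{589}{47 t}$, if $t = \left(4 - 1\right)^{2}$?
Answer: $- \frac{589}{423} \approx -1.3924$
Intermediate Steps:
$t = 9$ ($t = 3^{2} = 9$)
$- \frac{589}{47 t} = - \frac{589}{47 \cdot 9} = - \frac{589}{423}$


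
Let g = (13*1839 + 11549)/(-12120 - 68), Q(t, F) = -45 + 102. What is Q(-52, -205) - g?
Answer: 659/11 ≈ 59.909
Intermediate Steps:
Q(t, F) = 57
g = -32/11 (g = (23907 + 11549)/(-12188) = 35456*(-1/12188) = -32/11 ≈ -2.9091)
Q(-52, -205) - g = 57 - 1*(-32/11) = 57 + 32/11 = 659/11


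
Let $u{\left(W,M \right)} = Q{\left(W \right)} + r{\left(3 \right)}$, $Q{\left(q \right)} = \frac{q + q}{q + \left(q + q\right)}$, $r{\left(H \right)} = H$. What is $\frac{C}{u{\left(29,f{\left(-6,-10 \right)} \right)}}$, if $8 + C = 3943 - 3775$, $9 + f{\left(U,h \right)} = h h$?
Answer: $\frac{480}{11} \approx 43.636$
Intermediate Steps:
$f{\left(U,h \right)} = -9 + h^{2}$ ($f{\left(U,h \right)} = -9 + h h = -9 + h^{2}$)
$Q{\left(q \right)} = \frac{2}{3}$ ($Q{\left(q \right)} = \frac{2 q}{q + 2 q} = \frac{2 q}{3 q} = 2 q \frac{1}{3 q} = \frac{2}{3}$)
$u{\left(W,M \right)} = \frac{11}{3}$ ($u{\left(W,M \right)} = \frac{2}{3} + 3 = \frac{11}{3}$)
$C = 160$ ($C = -8 + \left(3943 - 3775\right) = -8 + 168 = 160$)
$\frac{C}{u{\left(29,f{\left(-6,-10 \right)} \right)}} = \frac{160}{\frac{11}{3}} = 160 \cdot \frac{3}{11} = \frac{480}{11}$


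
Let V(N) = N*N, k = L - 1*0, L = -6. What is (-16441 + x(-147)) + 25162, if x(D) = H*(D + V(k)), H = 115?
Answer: -4044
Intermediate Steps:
k = -6 (k = -6 - 1*0 = -6 + 0 = -6)
V(N) = N**2
x(D) = 4140 + 115*D (x(D) = 115*(D + (-6)**2) = 115*(D + 36) = 115*(36 + D) = 4140 + 115*D)
(-16441 + x(-147)) + 25162 = (-16441 + (4140 + 115*(-147))) + 25162 = (-16441 + (4140 - 16905)) + 25162 = (-16441 - 12765) + 25162 = -29206 + 25162 = -4044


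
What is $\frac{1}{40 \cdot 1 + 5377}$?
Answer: $\frac{1}{5417} \approx 0.0001846$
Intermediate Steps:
$\frac{1}{40 \cdot 1 + 5377} = \frac{1}{40 + 5377} = \frac{1}{5417}$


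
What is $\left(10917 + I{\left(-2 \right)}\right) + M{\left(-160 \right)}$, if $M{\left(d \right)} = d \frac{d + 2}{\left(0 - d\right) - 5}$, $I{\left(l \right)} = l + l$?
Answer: $\frac{343359}{31} \approx 11076.0$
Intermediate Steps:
$I{\left(l \right)} = 2 l$
$M{\left(d \right)} = \frac{d \left(2 + d\right)}{-5 - d}$ ($M{\left(d \right)} = d \frac{2 + d}{- d - 5} = d \frac{2 + d}{-5 - d} = \frac{d \left(2 + d\right)}{-5 - d}$)
$\left(10917 + I{\left(-2 \right)}\right) + M{\left(-160 \right)} = \left(10917 + 2 \left(-2\right)\right) - - \frac{160 \left(2 - 160\right)}{5 - 160} = \left(10917 - 4\right) - \left(-160\right) \frac{1}{-155} \left(-158\right) = 10913 - \left(-160\right) \left(- \frac{1}{155}\right) \left(-158\right) = 10913 + \frac{5056}{31} = \frac{343359}{31}$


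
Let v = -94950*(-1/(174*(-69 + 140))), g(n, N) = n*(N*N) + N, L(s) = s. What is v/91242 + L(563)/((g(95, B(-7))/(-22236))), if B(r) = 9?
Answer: -1814726491424/1116766597 ≈ -1625.0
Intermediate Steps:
g(n, N) = N + n*N² (g(n, N) = n*N² + N = N + n*N²)
v = 15825/2059 (v = -94950/((-174*71)) = -94950/(-12354) = -94950*(-1/12354) = 15825/2059 ≈ 7.6858)
v/91242 + L(563)/((g(95, B(-7))/(-22236))) = (15825/2059)/91242 + 563/(((9*(1 + 9*95))/(-22236))) = (15825/2059)*(1/91242) + 563/(((9*(1 + 855))*(-1/22236))) = 5275/62622426 + 563/(((9*856)*(-1/22236))) = 5275/62622426 + 563/((7704*(-1/22236))) = 5275/62622426 + 563/(-642/1853) = 5275/62622426 + 563*(-1853/642) = 5275/62622426 - 1043239/642 = -1814726491424/1116766597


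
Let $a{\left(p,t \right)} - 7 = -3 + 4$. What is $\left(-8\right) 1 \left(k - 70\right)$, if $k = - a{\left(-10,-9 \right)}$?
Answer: $624$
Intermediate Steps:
$a{\left(p,t \right)} = 8$ ($a{\left(p,t \right)} = 7 + \left(-3 + 4\right) = 7 + 1 = 8$)
$k = -8$ ($k = \left(-1\right) 8 = -8$)
$\left(-8\right) 1 \left(k - 70\right) = \left(-8\right) 1 \left(-8 - 70\right) = - 8 \left(-8 - 70\right) = \left(-8\right) \left(-78\right) = 624$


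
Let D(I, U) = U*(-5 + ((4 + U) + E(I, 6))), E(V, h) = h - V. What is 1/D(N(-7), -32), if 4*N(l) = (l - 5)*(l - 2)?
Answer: 1/1728 ≈ 0.00057870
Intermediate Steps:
N(l) = (-5 + l)*(-2 + l)/4 (N(l) = ((l - 5)*(l - 2))/4 = ((-5 + l)*(-2 + l))/4 = (-5 + l)*(-2 + l)/4)
D(I, U) = U*(5 + U - I) (D(I, U) = U*(-5 + ((4 + U) + (6 - I))) = U*(-5 + (10 + U - I)) = U*(5 + U - I))
1/D(N(-7), -32) = 1/(-32*(5 - 32 - (5/2 - 7/4*(-7) + (¼)*(-7)²))) = 1/(-32*(5 - 32 - (5/2 + 49/4 + (¼)*49))) = 1/(-32*(5 - 32 - (5/2 + 49/4 + 49/4))) = 1/(-32*(5 - 32 - 1*27)) = 1/(-32*(5 - 32 - 27)) = 1/(-32*(-54)) = 1/1728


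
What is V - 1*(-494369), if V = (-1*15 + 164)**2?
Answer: 516570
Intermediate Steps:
V = 22201 (V = (-15 + 164)**2 = 149**2 = 22201)
V - 1*(-494369) = 22201 - 1*(-494369) = 22201 + 494369 = 516570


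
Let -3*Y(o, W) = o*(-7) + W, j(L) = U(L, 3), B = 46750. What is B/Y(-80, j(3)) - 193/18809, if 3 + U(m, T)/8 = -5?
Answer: -1319028989/4664632 ≈ -282.77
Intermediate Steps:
U(m, T) = -64 (U(m, T) = -24 + 8*(-5) = -24 - 40 = -64)
j(L) = -64
Y(o, W) = -W/3 + 7*o/3 (Y(o, W) = -(o*(-7) + W)/3 = -(-7*o + W)/3 = -(W - 7*o)/3 = -W/3 + 7*o/3)
B/Y(-80, j(3)) - 193/18809 = 46750/(-⅓*(-64) + (7/3)*(-80)) - 193/18809 = 46750/(64/3 - 560/3) - 193*1/18809 = 46750/(-496/3) - 193/18809 = 46750*(-3/496) - 193/18809 = -70125/248 - 193/18809 = -1319028989/4664632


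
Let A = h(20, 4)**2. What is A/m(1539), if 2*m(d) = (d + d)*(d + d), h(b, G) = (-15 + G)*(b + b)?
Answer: 96800/2368521 ≈ 0.040869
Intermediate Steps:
h(b, G) = 2*b*(-15 + G) (h(b, G) = (-15 + G)*(2*b) = 2*b*(-15 + G))
m(d) = 2*d**2 (m(d) = ((d + d)*(d + d))/2 = ((2*d)*(2*d))/2 = (4*d**2)/2 = 2*d**2)
A = 193600 (A = (2*20*(-15 + 4))**2 = (2*20*(-11))**2 = (-440)**2 = 193600)
A/m(1539) = 193600/((2*1539**2)) = 193600/((2*2368521)) = 193600/4737042 = 193600*(1/4737042) = 96800/2368521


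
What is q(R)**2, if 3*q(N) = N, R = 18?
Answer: 36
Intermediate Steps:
q(N) = N/3
q(R)**2 = ((1/3)*18)**2 = 6**2 = 36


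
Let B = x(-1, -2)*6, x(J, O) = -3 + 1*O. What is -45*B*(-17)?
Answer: -22950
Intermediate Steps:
x(J, O) = -3 + O
B = -30 (B = (-3 - 2)*6 = -5*6 = -30)
-45*B*(-17) = -45*(-30)*(-17) = 1350*(-17) = -22950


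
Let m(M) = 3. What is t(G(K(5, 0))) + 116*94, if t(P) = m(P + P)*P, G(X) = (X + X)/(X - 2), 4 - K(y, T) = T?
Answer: 10916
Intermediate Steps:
K(y, T) = 4 - T
G(X) = 2*X/(-2 + X) (G(X) = (2*X)/(-2 + X) = 2*X/(-2 + X))
t(P) = 3*P
t(G(K(5, 0))) + 116*94 = 3*(2*(4 - 1*0)/(-2 + (4 - 1*0))) + 116*94 = 3*(2*(4 + 0)/(-2 + (4 + 0))) + 10904 = 3*(2*4/(-2 + 4)) + 10904 = 3*(2*4/2) + 10904 = 3*(2*4*(½)) + 10904 = 3*4 + 10904 = 12 + 10904 = 10916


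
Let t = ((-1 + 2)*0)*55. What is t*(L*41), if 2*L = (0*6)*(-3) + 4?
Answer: 0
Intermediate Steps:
L = 2 (L = ((0*6)*(-3) + 4)/2 = (0*(-3) + 4)/2 = (0 + 4)/2 = (½)*4 = 2)
t = 0 (t = (1*0)*55 = 0*55 = 0)
t*(L*41) = 0*(2*41) = 0*82 = 0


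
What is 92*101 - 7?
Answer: 9285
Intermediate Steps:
92*101 - 7 = 9292 - 7 = 9285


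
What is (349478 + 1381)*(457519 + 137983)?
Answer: 208937236218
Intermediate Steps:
(349478 + 1381)*(457519 + 137983) = 350859*595502 = 208937236218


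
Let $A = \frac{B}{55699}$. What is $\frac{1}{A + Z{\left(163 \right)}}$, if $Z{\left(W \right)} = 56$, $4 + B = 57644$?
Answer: $\frac{55699}{3176784} \approx 0.017533$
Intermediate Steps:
$B = 57640$ ($B = -4 + 57644 = 57640$)
$A = \frac{57640}{55699} \approx 1.0348$
$\frac{1}{A + Z{\left(163 \right)}} = \frac{1}{\frac{57640}{55699} + 56} = \frac{1}{\frac{3176784}{55699}} = \frac{55699}{3176784}$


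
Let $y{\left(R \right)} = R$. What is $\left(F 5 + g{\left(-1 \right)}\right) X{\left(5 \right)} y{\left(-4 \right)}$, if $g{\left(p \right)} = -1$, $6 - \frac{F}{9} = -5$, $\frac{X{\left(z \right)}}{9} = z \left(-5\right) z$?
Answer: $2223000$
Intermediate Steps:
$X{\left(z \right)} = - 45 z^{2}$ ($X{\left(z \right)} = 9 z \left(-5\right) z = 9 - 5 z z = 9 \left(- 5 z^{2}\right) = - 45 z^{2}$)
$F = 99$ ($F = 54 - -45 = 54 + 45 = 99$)
$\left(F 5 + g{\left(-1 \right)}\right) X{\left(5 \right)} y{\left(-4 \right)} = \left(99 \cdot 5 - 1\right) \left(- 45 \cdot 5^{2}\right) \left(-4\right) = \left(495 - 1\right) \left(\left(-45\right) 25\right) \left(-4\right) = 494 \left(-1125\right) \left(-4\right) = \left(-555750\right) \left(-4\right) = 2223000$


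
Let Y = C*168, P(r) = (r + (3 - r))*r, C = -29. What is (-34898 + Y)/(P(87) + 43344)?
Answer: -7954/8721 ≈ -0.91205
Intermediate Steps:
P(r) = 3*r
Y = -4872 (Y = -29*168 = -4872)
(-34898 + Y)/(P(87) + 43344) = (-34898 - 4872)/(3*87 + 43344) = -39770/(261 + 43344) = -39770/43605 = -39770*1/43605 = -7954/8721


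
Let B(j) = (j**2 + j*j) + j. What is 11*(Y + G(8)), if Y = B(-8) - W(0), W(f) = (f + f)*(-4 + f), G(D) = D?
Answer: 1408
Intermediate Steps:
W(f) = 2*f*(-4 + f) (W(f) = (2*f)*(-4 + f) = 2*f*(-4 + f))
B(j) = j + 2*j**2 (B(j) = (j**2 + j**2) + j = 2*j**2 + j = j + 2*j**2)
Y = 120 (Y = -8*(1 + 2*(-8)) - 2*0*(-4 + 0) = -8*(1 - 16) - 2*0*(-4) = -8*(-15) - 1*0 = 120 + 0 = 120)
11*(Y + G(8)) = 11*(120 + 8) = 11*128 = 1408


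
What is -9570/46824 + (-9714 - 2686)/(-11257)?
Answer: 78814685/87849628 ≈ 0.89715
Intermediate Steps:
-9570/46824 + (-9714 - 2686)/(-11257) = -9570*1/46824 - 12400*(-1/11257) = -1595/7804 + 12400/11257 = 78814685/87849628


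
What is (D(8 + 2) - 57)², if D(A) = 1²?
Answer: 3136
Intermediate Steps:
D(A) = 1
(D(8 + 2) - 57)² = (1 - 57)² = (-56)² = 3136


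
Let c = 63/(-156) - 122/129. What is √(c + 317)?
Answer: √3550851291/3354 ≈ 17.767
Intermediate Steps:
c = -9053/6708 (c = 63*(-1/156) - 122*1/129 = -21/52 - 122/129 = -9053/6708 ≈ -1.3496)
√(c + 317) = √(-9053/6708 + 317) = √(2117383/6708) = √3550851291/3354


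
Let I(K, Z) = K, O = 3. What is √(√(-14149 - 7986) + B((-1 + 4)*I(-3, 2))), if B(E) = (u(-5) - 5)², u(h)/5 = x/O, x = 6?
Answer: √(25 + I*√22135) ≈ 9.3772 + 7.933*I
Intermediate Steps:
u(h) = 10 (u(h) = 5*(6/3) = 5*(6*(⅓)) = 5*2 = 10)
B(E) = 25 (B(E) = (10 - 5)² = 5² = 25)
√(√(-14149 - 7986) + B((-1 + 4)*I(-3, 2))) = √(√(-14149 - 7986) + 25) = √(√(-22135) + 25) = √(I*√22135 + 25) = √(25 + I*√22135)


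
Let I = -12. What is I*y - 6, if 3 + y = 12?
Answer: -114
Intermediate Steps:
y = 9 (y = -3 + 12 = 9)
I*y - 6 = -12*9 - 6 = -108 - 6 = -114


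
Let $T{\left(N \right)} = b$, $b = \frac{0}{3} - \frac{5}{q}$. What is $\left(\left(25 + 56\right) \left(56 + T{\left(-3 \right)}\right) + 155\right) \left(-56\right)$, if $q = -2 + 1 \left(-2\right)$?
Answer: $-268366$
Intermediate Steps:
$q = -4$ ($q = -2 - 2 = -4$)
$b = \frac{5}{4}$ ($b = \frac{0}{3} - \frac{5}{-4} = 0 \cdot \frac{1}{3} - - \frac{5}{4} = 0 + \frac{5}{4} = \frac{5}{4} \approx 1.25$)
$T{\left(N \right)} = \frac{5}{4}$
$\left(\left(25 + 56\right) \left(56 + T{\left(-3 \right)}\right) + 155\right) \left(-56\right) = \left(\left(25 + 56\right) \left(56 + \frac{5}{4}\right) + 155\right) \left(-56\right) = \left(81 \cdot \frac{229}{4} + 155\right) \left(-56\right) = \left(\frac{18549}{4} + 155\right) \left(-56\right) = \frac{19169}{4} \left(-56\right) = -268366$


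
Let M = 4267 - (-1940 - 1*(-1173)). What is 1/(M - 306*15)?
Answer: 1/444 ≈ 0.0022523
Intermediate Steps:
M = 5034 (M = 4267 - (-1940 + 1173) = 4267 - 1*(-767) = 4267 + 767 = 5034)
1/(M - 306*15) = 1/(5034 - 306*15) = 1/(5034 - 4590) = 1/444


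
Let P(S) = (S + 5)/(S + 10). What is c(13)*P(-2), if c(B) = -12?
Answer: -9/2 ≈ -4.5000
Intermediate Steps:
P(S) = (5 + S)/(10 + S)
c(13)*P(-2) = -12*(5 - 2)/(10 - 2) = -12*3/8 = -9/2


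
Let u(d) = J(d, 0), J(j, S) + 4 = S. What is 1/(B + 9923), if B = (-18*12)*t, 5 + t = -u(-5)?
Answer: 1/10139 ≈ 9.8629e-5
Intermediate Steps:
J(j, S) = -4 + S
u(d) = -4 (u(d) = -4 + 0 = -4)
t = -1 (t = -5 - 1*(-4) = -5 + 4 = -1)
B = 216 (B = -18*12*(-1) = -216*(-1) = 216)
1/(B + 9923) = 1/(216 + 9923) = 1/10139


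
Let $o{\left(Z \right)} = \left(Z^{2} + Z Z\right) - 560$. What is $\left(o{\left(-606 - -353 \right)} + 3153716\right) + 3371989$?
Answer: $6653163$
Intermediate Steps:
$o{\left(Z \right)} = -560 + 2 Z^{2}$ ($o{\left(Z \right)} = \left(Z^{2} + Z^{2}\right) - 560 = 2 Z^{2} - 560 = -560 + 2 Z^{2}$)
$\left(o{\left(-606 - -353 \right)} + 3153716\right) + 3371989 = \left(\left(-560 + 2 \left(-606 - -353\right)^{2}\right) + 3153716\right) + 3371989 = \left(\left(-560 + 2 \left(-606 + 353\right)^{2}\right) + 3153716\right) + 3371989 = \left(\left(-560 + 2 \left(-253\right)^{2}\right) + 3153716\right) + 3371989 = \left(\left(-560 + 2 \cdot 64009\right) + 3153716\right) + 3371989 = \left(\left(-560 + 128018\right) + 3153716\right) + 3371989 = \left(127458 + 3153716\right) + 3371989 = 3281174 + 3371989 = 6653163$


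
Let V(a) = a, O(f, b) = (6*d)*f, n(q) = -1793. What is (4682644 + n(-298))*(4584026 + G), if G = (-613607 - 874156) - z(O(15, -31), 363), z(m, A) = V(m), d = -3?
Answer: 14494409589583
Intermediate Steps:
O(f, b) = -18*f (O(f, b) = (6*(-3))*f = -18*f)
z(m, A) = m
G = -1487493 (G = (-613607 - 874156) - (-18)*15 = -1487763 - 1*(-270) = -1487763 + 270 = -1487493)
(4682644 + n(-298))*(4584026 + G) = (4682644 - 1793)*(4584026 - 1487493) = 4680851*3096533 = 14494409589583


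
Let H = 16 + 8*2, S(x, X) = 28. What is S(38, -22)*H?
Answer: 896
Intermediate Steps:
H = 32 (H = 16 + 16 = 32)
S(38, -22)*H = 28*32 = 896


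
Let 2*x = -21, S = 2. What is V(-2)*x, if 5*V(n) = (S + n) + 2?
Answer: -21/5 ≈ -4.2000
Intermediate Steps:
V(n) = 4/5 + n/5 (V(n) = ((2 + n) + 2)/5 = (4 + n)/5 = 4/5 + n/5)
x = -21/2 (x = (1/2)*(-21) = -21/2 ≈ -10.500)
V(-2)*x = (4/5 + (1/5)*(-2))*(-21/2) = (4/5 - 2/5)*(-21/2) = (2/5)*(-21/2) = -21/5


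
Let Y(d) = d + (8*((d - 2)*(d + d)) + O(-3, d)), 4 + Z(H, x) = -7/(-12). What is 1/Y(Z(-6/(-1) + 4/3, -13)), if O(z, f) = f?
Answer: 18/5207 ≈ 0.0034569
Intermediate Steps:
Z(H, x) = -41/12 (Z(H, x) = -4 - 7/(-12) = -4 - 7*(-1/12) = -4 + 7/12 = -41/12)
Y(d) = 2*d + 16*d*(-2 + d) (Y(d) = d + (8*((d - 2)*(d + d)) + d) = d + (8*((-2 + d)*(2*d)) + d) = d + (8*(2*d*(-2 + d)) + d) = d + (16*d*(-2 + d) + d) = d + (d + 16*d*(-2 + d)) = 2*d + 16*d*(-2 + d))
1/Y(Z(-6/(-1) + 4/3, -13)) = 1/(2*(-41/12)*(-15 + 8*(-41/12))) = 1/(2*(-41/12)*(-15 - 82/3)) = 1/(2*(-41/12)*(-127/3)) = 1/(5207/18) = 18/5207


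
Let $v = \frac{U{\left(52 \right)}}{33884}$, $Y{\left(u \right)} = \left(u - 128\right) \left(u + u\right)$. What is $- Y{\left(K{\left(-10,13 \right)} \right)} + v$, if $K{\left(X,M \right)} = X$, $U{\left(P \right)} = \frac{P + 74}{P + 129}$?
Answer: $- \frac{8463545457}{3066502} \approx -2760.0$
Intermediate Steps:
$U{\left(P \right)} = \frac{74 + P}{129 + P}$
$Y{\left(u \right)} = 2 u \left(-128 + u\right)$ ($Y{\left(u \right)} = \left(-128 + u\right) 2 u = 2 u \left(-128 + u\right)$)
$v = \frac{63}{3066502}$ ($v = \frac{\frac{1}{129 + 52} \left(74 + 52\right)}{33884} = \frac{1}{181} \cdot 126 \cdot \frac{1}{33884} = \frac{126}{181} \cdot \frac{1}{33884} = \frac{63}{3066502} \approx 2.0545 \cdot 10^{-5}$)
$- Y{\left(K{\left(-10,13 \right)} \right)} + v = - 2 \left(-10\right) \left(-128 - 10\right) + \frac{63}{3066502} = - 2 \left(-10\right) \left(-138\right) + \frac{63}{3066502} = \left(-1\right) 2760 + \frac{63}{3066502} = -2760 + \frac{63}{3066502} = - \frac{8463545457}{3066502}$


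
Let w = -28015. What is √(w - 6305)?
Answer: 4*I*√2145 ≈ 185.26*I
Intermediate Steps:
√(w - 6305) = √(-28015 - 6305) = √(-34320) = 4*I*√2145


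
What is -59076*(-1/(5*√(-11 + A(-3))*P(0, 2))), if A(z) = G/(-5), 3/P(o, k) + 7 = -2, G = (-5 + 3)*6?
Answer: 177228*I*√215/215 ≈ 12087.0*I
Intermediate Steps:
G = -12 (G = -2*6 = -12)
P(o, k) = -⅓ (P(o, k) = 3/(-7 - 2) = 3/(-9) = 3*(-⅑) = -⅓)
A(z) = 12/5 (A(z) = -12/(-5) = -12*(-⅕) = 12/5)
-59076*(-1/(5*√(-11 + A(-3))*P(0, 2))) = -59076*3/(5*√(-11 + 12/5)) = -59076*(-3*I*√215/215) = -(-177228)*I*√215/215 = 177228*I*√215/215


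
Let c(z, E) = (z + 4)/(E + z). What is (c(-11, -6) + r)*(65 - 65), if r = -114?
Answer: 0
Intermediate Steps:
c(z, E) = (4 + z)/(E + z)
(c(-11, -6) + r)*(65 - 65) = ((4 - 11)/(-6 - 11) - 114)*(65 - 65) = (-7/(-17) - 114)*0 = (-1/17*(-7) - 114)*0 = (7/17 - 114)*0 = -1931/17*0 = 0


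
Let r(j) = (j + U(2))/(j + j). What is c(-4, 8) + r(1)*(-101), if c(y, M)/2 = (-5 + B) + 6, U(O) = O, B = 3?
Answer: -287/2 ≈ -143.50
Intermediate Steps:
c(y, M) = 8 (c(y, M) = 2*((-5 + 3) + 6) = 2*(-2 + 6) = 2*4 = 8)
r(j) = (2 + j)/(2*j) (r(j) = (j + 2)/(j + j) = (2 + j)/((2*j)) = (2 + j)*(1/(2*j)) = (2 + j)/(2*j))
c(-4, 8) + r(1)*(-101) = 8 + ((1/2)*(2 + 1)/1)*(-101) = 8 + ((1/2)*1*3)*(-101) = 8 + (3/2)*(-101) = 8 - 303/2 = -287/2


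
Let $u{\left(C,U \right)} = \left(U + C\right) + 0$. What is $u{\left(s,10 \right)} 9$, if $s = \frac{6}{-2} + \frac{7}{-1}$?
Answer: $0$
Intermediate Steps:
$s = -10$ ($s = 6 \left(- \frac{1}{2}\right) + 7 \left(-1\right) = -3 - 7 = -10$)
$u{\left(C,U \right)} = C + U$ ($u{\left(C,U \right)} = \left(C + U\right) + 0 = C + U$)
$u{\left(s,10 \right)} 9 = \left(-10 + 10\right) 9 = 0 \cdot 9 = 0$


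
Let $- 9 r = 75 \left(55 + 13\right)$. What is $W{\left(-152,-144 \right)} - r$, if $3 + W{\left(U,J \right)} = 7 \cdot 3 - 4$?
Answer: $\frac{1742}{3} \approx 580.67$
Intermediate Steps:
$W{\left(U,J \right)} = 14$ ($W{\left(U,J \right)} = -3 + \left(7 \cdot 3 - 4\right) = -3 + \left(21 - 4\right) = -3 + 17 = 14$)
$r = - \frac{1700}{3}$ ($r = - \frac{75 \left(55 + 13\right)}{9} = - \frac{75 \cdot 68}{9} = \left(- \frac{1}{9}\right) 5100 = - \frac{1700}{3} \approx -566.67$)
$W{\left(-152,-144 \right)} - r = 14 - - \frac{1700}{3} = 14 + \frac{1700}{3} = \frac{1742}{3}$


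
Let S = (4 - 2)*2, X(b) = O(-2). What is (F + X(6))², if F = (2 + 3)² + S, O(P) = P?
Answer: 729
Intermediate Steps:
X(b) = -2
S = 4 (S = 2*2 = 4)
F = 29 (F = (2 + 3)² + 4 = 5² + 4 = 25 + 4 = 29)
(F + X(6))² = (29 - 2)² = 27² = 729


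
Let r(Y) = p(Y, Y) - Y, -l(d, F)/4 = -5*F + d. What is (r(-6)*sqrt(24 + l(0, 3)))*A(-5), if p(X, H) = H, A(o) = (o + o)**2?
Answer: 0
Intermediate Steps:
A(o) = 4*o**2 (A(o) = (2*o)**2 = 4*o**2)
l(d, F) = -4*d + 20*F (l(d, F) = -4*(-5*F + d) = -4*(d - 5*F) = -4*d + 20*F)
r(Y) = 0 (r(Y) = Y - Y = 0)
(r(-6)*sqrt(24 + l(0, 3)))*A(-5) = (0*sqrt(24 + (-4*0 + 20*3)))*(4*(-5)**2) = (0*sqrt(24 + (0 + 60)))*(4*25) = (0*sqrt(24 + 60))*100 = (0*sqrt(84))*100 = (0*(2*sqrt(21)))*100 = 0*100 = 0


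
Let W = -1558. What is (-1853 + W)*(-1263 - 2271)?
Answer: 12054474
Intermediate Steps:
(-1853 + W)*(-1263 - 2271) = (-1853 - 1558)*(-1263 - 2271) = -3411*(-3534) = 12054474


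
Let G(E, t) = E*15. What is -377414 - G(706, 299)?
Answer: -388004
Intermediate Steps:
G(E, t) = 15*E
-377414 - G(706, 299) = -377414 - 15*706 = -377414 - 1*10590 = -377414 - 10590 = -388004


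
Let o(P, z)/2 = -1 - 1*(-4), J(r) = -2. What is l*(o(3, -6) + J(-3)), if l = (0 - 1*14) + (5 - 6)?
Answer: -60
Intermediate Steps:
o(P, z) = 6 (o(P, z) = 2*(-1 - 1*(-4)) = 2*(-1 + 4) = 2*3 = 6)
l = -15 (l = (0 - 14) - 1 = -14 - 1 = -15)
l*(o(3, -6) + J(-3)) = -15*(6 - 2) = -15*4 = -60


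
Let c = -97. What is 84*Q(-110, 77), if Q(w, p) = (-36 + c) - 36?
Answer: -14196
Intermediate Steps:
Q(w, p) = -169 (Q(w, p) = (-36 - 97) - 36 = -133 - 36 = -169)
84*Q(-110, 77) = 84*(-169) = -14196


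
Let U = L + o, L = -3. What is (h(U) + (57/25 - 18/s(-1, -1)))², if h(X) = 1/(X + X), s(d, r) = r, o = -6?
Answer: 82828201/202500 ≈ 409.03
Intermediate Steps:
U = -9 (U = -3 - 6 = -9)
h(X) = 1/(2*X)
(h(U) + (57/25 - 18/s(-1, -1)))² = ((½)/(-9) + (57/25 - 18/(-1)))² = ((½)*(-⅑) + (57*(1/25) - 18*(-1)))² = (-1/18 + (57/25 + 18))² = (-1/18 + 507/25)² = (9101/450)² = 82828201/202500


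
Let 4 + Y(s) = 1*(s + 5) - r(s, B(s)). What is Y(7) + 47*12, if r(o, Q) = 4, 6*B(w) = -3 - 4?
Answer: 568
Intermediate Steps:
B(w) = -7/6 (B(w) = (-3 - 4)/6 = (⅙)*(-7) = -7/6)
Y(s) = -3 + s (Y(s) = -4 + (1*(s + 5) - 1*4) = -4 + (1*(5 + s) - 4) = -4 + ((5 + s) - 4) = -4 + (1 + s) = -3 + s)
Y(7) + 47*12 = (-3 + 7) + 47*12 = 4 + 564 = 568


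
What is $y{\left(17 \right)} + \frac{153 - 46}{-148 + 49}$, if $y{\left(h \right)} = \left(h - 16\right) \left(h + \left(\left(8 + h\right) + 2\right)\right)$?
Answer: $\frac{4249}{99} \approx 42.919$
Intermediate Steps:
$y{\left(h \right)} = \left(-16 + h\right) \left(10 + 2 h\right)$ ($y{\left(h \right)} = \left(-16 + h\right) \left(h + \left(10 + h\right)\right) = \left(-16 + h\right) \left(10 + 2 h\right)$)
$y{\left(17 \right)} + \frac{153 - 46}{-148 + 49} = \left(-160 - 374 + 2 \cdot 17^{2}\right) + \frac{153 - 46}{-148 + 49} = \left(-160 - 374 + 2 \cdot 289\right) + \frac{107}{-99} = \left(-160 - 374 + 578\right) + 107 \left(- \frac{1}{99}\right) = 44 - \frac{107}{99} = \frac{4249}{99}$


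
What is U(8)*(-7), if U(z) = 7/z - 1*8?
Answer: 399/8 ≈ 49.875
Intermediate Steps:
U(z) = -8 + 7/z (U(z) = 7/z - 8 = -8 + 7/z)
U(8)*(-7) = (-8 + 7/8)*(-7) = -57/8*(-7) = 399/8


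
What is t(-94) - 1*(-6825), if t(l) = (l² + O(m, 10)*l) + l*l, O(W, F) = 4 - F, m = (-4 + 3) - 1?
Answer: 25061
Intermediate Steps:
m = -2 (m = -1 - 1 = -2)
t(l) = -6*l + 2*l² (t(l) = (l² + (4 - 1*10)*l) + l*l = (l² + (4 - 10)*l) + l² = (l² - 6*l) + l² = -6*l + 2*l²)
t(-94) - 1*(-6825) = 2*(-94)*(-3 - 94) - 1*(-6825) = 2*(-94)*(-97) + 6825 = 18236 + 6825 = 25061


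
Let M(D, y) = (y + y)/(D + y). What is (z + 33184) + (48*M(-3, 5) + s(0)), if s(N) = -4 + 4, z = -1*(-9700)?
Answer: 43124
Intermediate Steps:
M(D, y) = 2*y/(D + y) (M(D, y) = (2*y)/(D + y) = 2*y/(D + y))
z = 9700
s(N) = 0
(z + 33184) + (48*M(-3, 5) + s(0)) = (9700 + 33184) + (48*(2*5/(-3 + 5)) + 0) = 42884 + (48*(2*5/2) + 0) = 42884 + (48*(2*5*(½)) + 0) = 42884 + (48*5 + 0) = 42884 + (240 + 0) = 42884 + 240 = 43124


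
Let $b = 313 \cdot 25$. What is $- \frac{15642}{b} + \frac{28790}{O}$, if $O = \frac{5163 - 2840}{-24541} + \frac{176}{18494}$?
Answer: $- \frac{2222766565258492}{6573399075} \approx -3.3815 \cdot 10^{5}$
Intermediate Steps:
$b = 7825$
$O = - \frac{840051}{9866549}$ ($O = \left(5163 - 2840\right) \left(- \frac{1}{24541}\right) + 176 \cdot \frac{1}{18494} = 2323 \left(- \frac{1}{24541}\right) + \frac{88}{9247} = - \frac{101}{1067} + \frac{88}{9247} = - \frac{840051}{9866549} \approx -0.085141$)
$- \frac{15642}{b} + \frac{28790}{O} = - \frac{15642}{7825} + \frac{28790}{- \frac{840051}{9866549}} = \left(-15642\right) \frac{1}{7825} + 28790 \left(- \frac{9866549}{840051}\right) = - \frac{15642}{7825} - \frac{284057945710}{840051} = - \frac{2222766565258492}{6573399075}$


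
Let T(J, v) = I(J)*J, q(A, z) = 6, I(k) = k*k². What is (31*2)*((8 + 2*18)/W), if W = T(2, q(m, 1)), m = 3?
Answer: 341/2 ≈ 170.50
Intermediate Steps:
I(k) = k³
T(J, v) = J⁴ (T(J, v) = J³*J = J⁴)
W = 16 (W = 2⁴ = 16)
(31*2)*((8 + 2*18)/W) = (31*2)*((8 + 2*18)/16) = 62*((8 + 36)*(1/16)) = 62*(44*(1/16)) = 62*(11/4) = 341/2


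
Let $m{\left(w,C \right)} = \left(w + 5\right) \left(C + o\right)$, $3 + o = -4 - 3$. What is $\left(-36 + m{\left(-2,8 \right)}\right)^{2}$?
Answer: $1764$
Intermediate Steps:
$o = -10$ ($o = -3 - 7 = -10$)
$m{\left(w,C \right)} = \left(-10 + C\right) \left(5 + w\right)$ ($m{\left(w,C \right)} = \left(w + 5\right) \left(C - 10\right) = \left(5 + w\right) \left(-10 + C\right) = \left(-10 + C\right) \left(5 + w\right)$)
$\left(-36 + m{\left(-2,8 \right)}\right)^{2} = \left(-36 + \left(-50 - -20 + 5 \cdot 8 + 8 \left(-2\right)\right)\right)^{2} = \left(-36 + \left(-50 + 20 + 40 - 16\right)\right)^{2} = \left(-36 - 6\right)^{2} = \left(-42\right)^{2} = 1764$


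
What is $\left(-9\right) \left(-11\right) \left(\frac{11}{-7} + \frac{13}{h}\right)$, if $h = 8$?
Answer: $\frac{297}{56} \approx 5.3036$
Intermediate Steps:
$\left(-9\right) \left(-11\right) \left(\frac{11}{-7} + \frac{13}{h}\right) = \left(-9\right) \left(-11\right) \left(\frac{11}{-7} + \frac{13}{8}\right) = 99 \left(11 \left(- \frac{1}{7}\right) + 13 \cdot \frac{1}{8}\right) = 99 \left(- \frac{11}{7} + \frac{13}{8}\right) = 99 \cdot \frac{3}{56} = \frac{297}{56}$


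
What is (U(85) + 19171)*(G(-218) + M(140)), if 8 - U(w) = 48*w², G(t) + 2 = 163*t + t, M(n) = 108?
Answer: 11678378166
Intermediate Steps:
G(t) = -2 + 164*t (G(t) = -2 + (163*t + t) = -2 + 164*t)
U(w) = 8 - 48*w²
(U(85) + 19171)*(G(-218) + M(140)) = ((8 - 48*85²) + 19171)*((-2 + 164*(-218)) + 108) = ((8 - 48*7225) + 19171)*((-2 - 35752) + 108) = ((8 - 346800) + 19171)*(-35754 + 108) = (-346792 + 19171)*(-35646) = -327621*(-35646) = 11678378166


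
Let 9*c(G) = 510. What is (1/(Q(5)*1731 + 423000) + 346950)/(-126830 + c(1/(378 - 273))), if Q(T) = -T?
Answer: -143756997751/52527896800 ≈ -2.7368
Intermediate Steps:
c(G) = 170/3 (c(G) = (1/9)*510 = 170/3)
(1/(Q(5)*1731 + 423000) + 346950)/(-126830 + c(1/(378 - 273))) = (1/(-1*5*1731 + 423000) + 346950)/(-126830 + 170/3) = (1/(-5*1731 + 423000) + 346950)/(-380320/3) = (1/(-8655 + 423000) + 346950)*(-3/380320) = (1/414345 + 346950)*(-3/380320) = (143756997751/414345)*(-3/380320) = -143756997751/52527896800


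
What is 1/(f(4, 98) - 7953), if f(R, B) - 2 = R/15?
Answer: -15/119261 ≈ -0.00012577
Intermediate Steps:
f(R, B) = 2 + R/15
1/(f(4, 98) - 7953) = 1/((2 + (1/15)*4) - 7953) = 1/((2 + 4/15) - 7953) = 1/(34/15 - 7953) = 1/(-119261/15) = -15/119261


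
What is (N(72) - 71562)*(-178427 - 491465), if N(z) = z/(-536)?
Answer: 3211906386396/67 ≈ 4.7939e+10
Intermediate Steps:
N(z) = -z/536 (N(z) = z*(-1/536) = -z/536)
(N(72) - 71562)*(-178427 - 491465) = (-1/536*72 - 71562)*(-178427 - 491465) = (-9/67 - 71562)*(-669892) = -4794663/67*(-669892) = 3211906386396/67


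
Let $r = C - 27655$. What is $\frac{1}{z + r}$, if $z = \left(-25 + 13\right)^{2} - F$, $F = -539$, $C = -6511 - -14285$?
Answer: $- \frac{1}{19198} \approx -5.2089 \cdot 10^{-5}$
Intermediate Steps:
$C = 7774$ ($C = -6511 + 14285 = 7774$)
$z = 683$ ($z = \left(-25 + 13\right)^{2} - -539 = \left(-12\right)^{2} + 539 = 144 + 539 = 683$)
$r = -19881$ ($r = 7774 - 27655 = -19881$)
$\frac{1}{z + r} = \frac{1}{683 - 19881} = \frac{1}{-19198} = - \frac{1}{19198}$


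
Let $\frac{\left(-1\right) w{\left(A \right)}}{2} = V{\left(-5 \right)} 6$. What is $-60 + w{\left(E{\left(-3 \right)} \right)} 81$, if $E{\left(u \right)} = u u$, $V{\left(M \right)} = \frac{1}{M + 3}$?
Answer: $426$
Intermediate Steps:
$V{\left(M \right)} = \frac{1}{3 + M}$
$E{\left(u \right)} = u^{2}$
$w{\left(A \right)} = 6$ ($w{\left(A \right)} = - 2 \frac{1}{3 - 5} \cdot 6 = - 2 \frac{1}{-2} \cdot 6 = - 2 \left(\left(- \frac{1}{2}\right) 6\right) = \left(-2\right) \left(-3\right) = 6$)
$-60 + w{\left(E{\left(-3 \right)} \right)} 81 = -60 + 6 \cdot 81 = -60 + 486 = 426$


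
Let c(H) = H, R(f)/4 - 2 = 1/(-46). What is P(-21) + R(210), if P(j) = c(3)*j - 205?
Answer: -5982/23 ≈ -260.09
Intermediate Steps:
R(f) = 182/23 (R(f) = 8 + 4/(-46) = 8 + 4*(-1/46) = 8 - 2/23 = 182/23)
P(j) = -205 + 3*j (P(j) = 3*j - 205 = -205 + 3*j)
P(-21) + R(210) = (-205 + 3*(-21)) + 182/23 = (-205 - 63) + 182/23 = -268 + 182/23 = -5982/23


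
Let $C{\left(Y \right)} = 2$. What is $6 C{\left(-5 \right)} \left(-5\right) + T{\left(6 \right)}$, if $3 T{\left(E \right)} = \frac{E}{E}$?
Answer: $- \frac{179}{3} \approx -59.667$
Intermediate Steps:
$T{\left(E \right)} = \frac{1}{3}$ ($T{\left(E \right)} = \frac{E \frac{1}{E}}{3} = \frac{1}{3} \cdot 1 = \frac{1}{3}$)
$6 C{\left(-5 \right)} \left(-5\right) + T{\left(6 \right)} = 6 \cdot 2 \left(-5\right) + \frac{1}{3} = 6 \left(-10\right) + \frac{1}{3} = -60 + \frac{1}{3} = - \frac{179}{3}$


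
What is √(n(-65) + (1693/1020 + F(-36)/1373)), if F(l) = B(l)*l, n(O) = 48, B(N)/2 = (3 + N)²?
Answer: I*√3651556252965/700230 ≈ 2.729*I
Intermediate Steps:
B(N) = 2*(3 + N)²
F(l) = 2*l*(3 + l)² (F(l) = (2*(3 + l)²)*l = 2*l*(3 + l)²)
√(n(-65) + (1693/1020 + F(-36)/1373)) = √(48 + (1693/1020 + (2*(-36)*(3 - 36)²)/1373)) = √(48 + (1693*(1/1020) + (2*(-36)*(-33)²)*(1/1373))) = √(48 + (1693/1020 + (2*(-36)*1089)*(1/1373))) = √(48 + (1693/1020 - 78408*1/1373)) = √(48 + (1693/1020 - 78408/1373)) = √(48 - 77651671/1400460) = √(-10429591/1400460) = I*√3651556252965/700230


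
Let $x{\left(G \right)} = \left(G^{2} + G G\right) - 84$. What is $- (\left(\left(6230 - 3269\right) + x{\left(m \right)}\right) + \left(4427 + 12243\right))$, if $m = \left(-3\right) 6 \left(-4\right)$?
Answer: $-29915$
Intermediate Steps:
$m = 72$ ($m = \left(-18\right) \left(-4\right) = 72$)
$x{\left(G \right)} = -84 + 2 G^{2}$ ($x{\left(G \right)} = \left(G^{2} + G^{2}\right) - 84 = 2 G^{2} - 84 = -84 + 2 G^{2}$)
$- (\left(\left(6230 - 3269\right) + x{\left(m \right)}\right) + \left(4427 + 12243\right)) = - (\left(\left(6230 - 3269\right) - \left(84 - 2 \cdot 72^{2}\right)\right) + \left(4427 + 12243\right)) = - (\left(2961 + \left(-84 + 2 \cdot 5184\right)\right) + 16670) = - (\left(2961 + \left(-84 + 10368\right)\right) + 16670) = - (\left(2961 + 10284\right) + 16670) = - (13245 + 16670) = \left(-1\right) 29915 = -29915$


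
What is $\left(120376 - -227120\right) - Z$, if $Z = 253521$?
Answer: $93975$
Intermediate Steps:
$\left(120376 - -227120\right) - Z = \left(120376 - -227120\right) - 253521 = \left(120376 + 227120\right) - 253521 = 347496 - 253521 = 93975$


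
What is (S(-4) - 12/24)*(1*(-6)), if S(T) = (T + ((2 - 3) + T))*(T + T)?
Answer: -429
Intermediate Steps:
S(T) = 2*T*(-1 + 2*T) (S(T) = (T + (-1 + T))*(2*T) = (-1 + 2*T)*(2*T) = 2*T*(-1 + 2*T))
(S(-4) - 12/24)*(1*(-6)) = (2*(-4)*(-1 + 2*(-4)) - 12/24)*(1*(-6)) = (2*(-4)*(-1 - 8) - 12*1/24)*(-6) = (2*(-4)*(-9) - ½)*(-6) = (72 - ½)*(-6) = (143/2)*(-6) = -429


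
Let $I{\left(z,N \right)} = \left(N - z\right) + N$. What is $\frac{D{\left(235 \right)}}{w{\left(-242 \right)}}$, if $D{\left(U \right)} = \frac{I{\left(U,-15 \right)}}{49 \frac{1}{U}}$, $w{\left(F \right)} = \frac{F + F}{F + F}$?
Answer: $- \frac{62275}{49} \approx -1270.9$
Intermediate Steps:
$w{\left(F \right)} = 1$ ($w{\left(F \right)} = \frac{2 F}{2 F} = 2 F \frac{1}{2 F} = 1$)
$I{\left(z,N \right)} = - z + 2 N$
$D{\left(U \right)} = \frac{U \left(-30 - U\right)}{49}$ ($D{\left(U \right)} = \frac{- U + 2 \left(-15\right)}{49 \frac{1}{U}} = \left(- U - 30\right) \frac{U}{49} = \left(-30 - U\right) \frac{U}{49} = \frac{U \left(-30 - U\right)}{49}$)
$\frac{D{\left(235 \right)}}{w{\left(-242 \right)}} = \frac{\left(- \frac{1}{49}\right) 235 \left(30 + 235\right)}{1} = \left(- \frac{1}{49}\right) 235 \cdot 265 \cdot 1 = \left(- \frac{62275}{49}\right) 1 = - \frac{62275}{49}$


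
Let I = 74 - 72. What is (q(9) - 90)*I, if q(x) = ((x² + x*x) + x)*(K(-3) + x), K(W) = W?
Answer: 1872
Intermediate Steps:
I = 2
q(x) = (-3 + x)*(x + 2*x²) (q(x) = ((x² + x*x) + x)*(-3 + x) = ((x² + x²) + x)*(-3 + x) = (2*x² + x)*(-3 + x) = (x + 2*x²)*(-3 + x) = (-3 + x)*(x + 2*x²))
(q(9) - 90)*I = (9*(-3 - 5*9 + 2*9²) - 90)*2 = (9*(-3 - 45 + 2*81) - 90)*2 = (9*(-3 - 45 + 162) - 90)*2 = (9*114 - 90)*2 = (1026 - 90)*2 = 936*2 = 1872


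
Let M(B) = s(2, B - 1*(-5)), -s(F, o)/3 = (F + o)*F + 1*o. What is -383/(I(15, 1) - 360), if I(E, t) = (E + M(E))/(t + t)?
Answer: 766/897 ≈ 0.85396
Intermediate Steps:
s(F, o) = -3*o - 3*F*(F + o) (s(F, o) = -3*((F + o)*F + 1*o) = -3*(F*(F + o) + o) = -3*(o + F*(F + o)) = -3*o - 3*F*(F + o))
M(B) = -57 - 9*B (M(B) = -3*(B - 1*(-5)) - 3*2² - 3*2*(B - 1*(-5)) = -3*(B + 5) - 3*4 - 3*2*(B + 5) = -3*(5 + B) - 12 - 3*2*(5 + B) = (-15 - 3*B) - 12 + (-30 - 6*B) = -57 - 9*B)
I(E, t) = (-57 - 8*E)/(2*t) (I(E, t) = (E + (-57 - 9*E))/(t + t) = (-57 - 8*E)/((2*t)) = (-57 - 8*E)*(1/(2*t)) = (-57 - 8*E)/(2*t))
-383/(I(15, 1) - 360) = -383/((½)*(-57 - 8*15)/1 - 360) = -383/((½)*1*(-57 - 120) - 360) = -383/((½)*1*(-177) - 360) = -383/(-177/2 - 360) = -383/(-897/2) = -383*(-2/897) = 766/897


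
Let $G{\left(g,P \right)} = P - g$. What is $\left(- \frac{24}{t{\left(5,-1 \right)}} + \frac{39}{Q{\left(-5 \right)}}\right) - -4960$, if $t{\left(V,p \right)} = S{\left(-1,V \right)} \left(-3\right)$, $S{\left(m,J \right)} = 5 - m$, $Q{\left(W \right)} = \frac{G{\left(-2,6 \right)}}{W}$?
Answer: $\frac{118487}{24} \approx 4937.0$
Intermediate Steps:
$Q{\left(W \right)} = \frac{8}{W}$ ($Q{\left(W \right)} = \frac{6 - -2}{W} = \frac{6 + 2}{W} = \frac{8}{W}$)
$t{\left(V,p \right)} = -18$ ($t{\left(V,p \right)} = \left(5 - -1\right) \left(-3\right) = \left(5 + 1\right) \left(-3\right) = 6 \left(-3\right) = -18$)
$\left(- \frac{24}{t{\left(5,-1 \right)}} + \frac{39}{Q{\left(-5 \right)}}\right) - -4960 = \left(- \frac{24}{-18} + \frac{39}{8 \frac{1}{-5}}\right) - -4960 = \left(\left(-24\right) \left(- \frac{1}{18}\right) + \frac{39}{8 \left(- \frac{1}{5}\right)}\right) + 4960 = \left(\frac{4}{3} + \frac{39}{- \frac{8}{5}}\right) + 4960 = \left(\frac{4}{3} + 39 \left(- \frac{5}{8}\right)\right) + 4960 = \left(\frac{4}{3} - \frac{195}{8}\right) + 4960 = - \frac{553}{24} + 4960 = \frac{118487}{24}$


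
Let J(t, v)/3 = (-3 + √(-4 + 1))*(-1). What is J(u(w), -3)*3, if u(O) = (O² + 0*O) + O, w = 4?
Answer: 27 - 9*I*√3 ≈ 27.0 - 15.588*I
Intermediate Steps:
u(O) = O + O² (u(O) = (O² + 0) + O = O² + O = O + O²)
J(t, v) = 9 - 3*I*√3 (J(t, v) = 3*((-3 + √(-4 + 1))*(-1)) = 3*((-3 + √(-3))*(-1)) = 3*((-3 + I*√3)*(-1)) = 3*(3 - I*√3) = 9 - 3*I*√3)
J(u(w), -3)*3 = (9 - 3*I*√3)*3 = 27 - 9*I*√3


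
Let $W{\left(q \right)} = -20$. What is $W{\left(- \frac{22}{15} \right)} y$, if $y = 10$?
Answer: $-200$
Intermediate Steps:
$W{\left(- \frac{22}{15} \right)} y = \left(-20\right) 10 = -200$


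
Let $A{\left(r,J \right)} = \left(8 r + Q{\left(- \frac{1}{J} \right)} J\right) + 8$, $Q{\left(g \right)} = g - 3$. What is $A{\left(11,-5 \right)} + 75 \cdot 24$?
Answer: $1910$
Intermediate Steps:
$Q{\left(g \right)} = -3 + g$ ($Q{\left(g \right)} = g - 3 = -3 + g$)
$A{\left(r,J \right)} = 8 + 8 r + J \left(-3 - \frac{1}{J}\right)$ ($A{\left(r,J \right)} = \left(8 r + \left(-3 - \frac{1}{J}\right) J\right) + 8 = \left(8 r + J \left(-3 - \frac{1}{J}\right)\right) + 8 = 8 + 8 r + J \left(-3 - \frac{1}{J}\right)$)
$A{\left(11,-5 \right)} + 75 \cdot 24 = \left(7 - -15 + 8 \cdot 11\right) + 75 \cdot 24 = \left(7 + 15 + 88\right) + 1800 = 110 + 1800 = 1910$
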